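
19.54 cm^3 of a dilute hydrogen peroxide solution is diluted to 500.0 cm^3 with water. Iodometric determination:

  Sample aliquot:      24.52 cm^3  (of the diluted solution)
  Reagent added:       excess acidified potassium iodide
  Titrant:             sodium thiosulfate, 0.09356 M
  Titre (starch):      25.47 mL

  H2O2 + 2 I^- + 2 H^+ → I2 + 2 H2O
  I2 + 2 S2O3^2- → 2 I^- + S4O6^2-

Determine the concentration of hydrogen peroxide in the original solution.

1.243 M

n(S2O3^2-) = 0.02547 × 0.09356 = 2.383 × 10^-3 mol
n(I2) = n(S2O3^2-)/2 = 1.191 × 10^-3 mol
n(H2O2) in the aliquot = 1.191 × 10^-3 mol (1:1 ratio)
[H2O2]_dilute = 1.191 × 10^-3 / 0.02452 = 0.04859 mol/L
[H2O2]_original = 0.04859 × 500.0/19.54 = 1.243 mol/L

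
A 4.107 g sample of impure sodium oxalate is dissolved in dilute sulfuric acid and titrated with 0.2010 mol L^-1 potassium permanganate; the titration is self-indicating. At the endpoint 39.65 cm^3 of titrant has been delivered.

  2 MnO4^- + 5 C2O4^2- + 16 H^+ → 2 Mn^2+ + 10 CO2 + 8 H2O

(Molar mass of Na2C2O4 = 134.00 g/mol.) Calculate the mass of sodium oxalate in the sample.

2.670 g

n(KMnO4) = 0.03965 L × 0.2010 mol/L = 7.970 × 10^-3 mol
From the 5:2 ratio, n(Na2C2O4) = 5/2 × 7.970 × 10^-3 = 0.01992 mol
mass of Na2C2O4 = 0.01992 × 134.00 g/mol = 2.670 g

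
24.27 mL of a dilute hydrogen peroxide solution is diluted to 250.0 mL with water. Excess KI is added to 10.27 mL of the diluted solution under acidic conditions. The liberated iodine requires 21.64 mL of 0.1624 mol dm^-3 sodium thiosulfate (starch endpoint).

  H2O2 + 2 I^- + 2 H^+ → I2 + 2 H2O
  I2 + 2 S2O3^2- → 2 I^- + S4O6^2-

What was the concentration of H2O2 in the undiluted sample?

1.762 mol/L

n(S2O3^2-) = 0.02164 × 0.1624 = 3.514 × 10^-3 mol
n(I2) = n(S2O3^2-)/2 = 1.757 × 10^-3 mol
n(H2O2) in the aliquot = 1.757 × 10^-3 mol (1:1 ratio)
[H2O2]_dilute = 1.757 × 10^-3 / 0.01027 = 0.1711 mol/L
[H2O2]_original = 0.1711 × 250.0/24.27 = 1.762 mol/L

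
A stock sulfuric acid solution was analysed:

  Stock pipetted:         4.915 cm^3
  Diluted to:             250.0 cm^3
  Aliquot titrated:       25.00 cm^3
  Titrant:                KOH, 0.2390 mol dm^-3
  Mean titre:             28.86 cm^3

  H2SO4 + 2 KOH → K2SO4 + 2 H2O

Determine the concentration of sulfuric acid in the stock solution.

n(KOH) = 0.02886 × 0.2390 = 6.898 × 10^-3 mol
From the 1:2 ratio, n(H2SO4) in the aliquot = 1/2 × 6.898 × 10^-3 = 3.449 × 10^-3 mol
[H2SO4]_dilute = 3.449 × 10^-3 / 0.02500 = 0.1380 mol/L
Dilution factor = 250.0 / 4.915 = 50.86
[H2SO4]_stock = 0.1380 × 50.86 = 7.017 mol/L

7.017 mol/L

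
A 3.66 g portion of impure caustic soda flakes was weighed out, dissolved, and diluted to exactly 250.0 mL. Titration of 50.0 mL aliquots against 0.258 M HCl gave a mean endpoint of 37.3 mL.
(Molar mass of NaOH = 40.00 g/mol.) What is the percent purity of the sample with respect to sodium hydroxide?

NaOH + HCl → NaCl + H2O
n(HCl) per titration = 0.0373 × 0.258 = 9.62 × 10^-3 mol
n(NaOH) in each aliquot = 9.62 × 10^-3 mol (1:1 ratio)
n(NaOH) in the whole flask = 9.62 × 10^-3 × 250.0/50.0 = 0.0481 mol
mass of NaOH = 0.0481 × 40.00 = 1.92 g
% NaOH = 1.92 / 3.66 × 100 = 52.6 %

52.6 %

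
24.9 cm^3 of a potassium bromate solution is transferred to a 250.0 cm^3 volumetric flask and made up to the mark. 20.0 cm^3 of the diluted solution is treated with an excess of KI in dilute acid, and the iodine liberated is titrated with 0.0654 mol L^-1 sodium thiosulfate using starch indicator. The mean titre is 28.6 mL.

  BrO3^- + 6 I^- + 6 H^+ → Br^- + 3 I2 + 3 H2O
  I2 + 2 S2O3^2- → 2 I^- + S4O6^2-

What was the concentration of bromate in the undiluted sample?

n(S2O3^2-) = 0.0286 × 0.0654 = 1.87 × 10^-3 mol
n(I2) = n(S2O3^2-)/2 = 9.35 × 10^-4 mol
From the 1:3 ratio, n(BrO3^-) in the aliquot = 1/3 × 9.35 × 10^-4 = 3.12 × 10^-4 mol
[BrO3^-]_dilute = 3.12 × 10^-4 / 0.0200 = 0.0156 mol/L
[BrO3^-]_original = 0.0156 × 250.0/24.9 = 0.156 mol/L

0.156 mol/L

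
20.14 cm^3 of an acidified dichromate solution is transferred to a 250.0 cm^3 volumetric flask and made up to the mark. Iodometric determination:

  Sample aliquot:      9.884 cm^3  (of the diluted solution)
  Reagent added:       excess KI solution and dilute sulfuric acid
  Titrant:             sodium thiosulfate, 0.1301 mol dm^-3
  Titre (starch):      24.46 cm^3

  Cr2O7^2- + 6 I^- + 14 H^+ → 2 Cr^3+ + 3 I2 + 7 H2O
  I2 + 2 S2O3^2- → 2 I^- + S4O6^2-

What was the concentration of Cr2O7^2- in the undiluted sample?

0.6661 mol/L

n(S2O3^2-) = 0.02446 × 0.1301 = 3.182 × 10^-3 mol
n(I2) = n(S2O3^2-)/2 = 1.591 × 10^-3 mol
From the 1:3 ratio, n(Cr2O7^2-) in the aliquot = 1/3 × 1.591 × 10^-3 = 5.304 × 10^-4 mol
[Cr2O7^2-]_dilute = 5.304 × 10^-4 / 0.009884 = 0.05366 mol/L
[Cr2O7^2-]_original = 0.05366 × 250.0/20.14 = 0.6661 mol/L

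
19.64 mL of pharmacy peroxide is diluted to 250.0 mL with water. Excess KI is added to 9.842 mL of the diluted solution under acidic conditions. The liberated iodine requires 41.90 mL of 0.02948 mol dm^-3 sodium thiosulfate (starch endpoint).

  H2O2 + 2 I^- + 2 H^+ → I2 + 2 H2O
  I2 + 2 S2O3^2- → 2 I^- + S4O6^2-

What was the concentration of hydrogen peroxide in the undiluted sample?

n(S2O3^2-) = 0.04190 × 0.02948 = 1.235 × 10^-3 mol
n(I2) = n(S2O3^2-)/2 = 6.176 × 10^-4 mol
n(H2O2) in the aliquot = 6.176 × 10^-4 mol (1:1 ratio)
[H2O2]_dilute = 6.176 × 10^-4 / 0.009842 = 0.06275 mol/L
[H2O2]_original = 0.06275 × 250.0/19.64 = 0.7988 mol/L

0.7988 mol/L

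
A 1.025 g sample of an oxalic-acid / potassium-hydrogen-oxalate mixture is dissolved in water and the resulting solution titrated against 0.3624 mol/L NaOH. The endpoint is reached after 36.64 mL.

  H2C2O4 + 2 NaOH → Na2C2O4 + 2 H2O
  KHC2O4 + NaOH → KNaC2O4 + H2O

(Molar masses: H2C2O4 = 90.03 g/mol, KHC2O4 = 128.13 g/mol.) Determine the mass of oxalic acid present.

n(NaOH) = 0.03664 × 0.3624 = 0.01328 mol
Let x = n(H2C2O4), y = n(KHC2O4).
Titrant: 2x + 1y = 0.01328;  mass: 90.03x + 128.13y = 1.025
Solving, x = 4.069 × 10^-3 mol, y = 5.141 × 10^-3 mol
mass of H2C2O4 = 4.069 × 10^-3 × 90.03 = 0.3663 g

0.3663 g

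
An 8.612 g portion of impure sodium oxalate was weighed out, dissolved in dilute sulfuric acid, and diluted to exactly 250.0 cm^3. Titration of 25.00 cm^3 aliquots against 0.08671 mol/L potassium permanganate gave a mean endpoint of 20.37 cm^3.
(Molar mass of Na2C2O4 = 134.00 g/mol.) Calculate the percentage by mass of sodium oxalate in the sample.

2 MnO4^- + 5 C2O4^2- + 16 H^+ → 2 Mn^2+ + 10 CO2 + 8 H2O
n(KMnO4) per titration = 0.02037 × 0.08671 = 1.766 × 10^-3 mol
From the 5:2 ratio, n(Na2C2O4) in each aliquot = 5/2 × 1.766 × 10^-3 = 4.416 × 10^-3 mol
n(Na2C2O4) in the whole flask = 4.416 × 10^-3 × 250.0/25.00 = 0.04416 mol
mass of Na2C2O4 = 0.04416 × 134.00 = 5.917 g
% Na2C2O4 = 5.917 / 8.612 × 100 = 68.71 %

68.71 %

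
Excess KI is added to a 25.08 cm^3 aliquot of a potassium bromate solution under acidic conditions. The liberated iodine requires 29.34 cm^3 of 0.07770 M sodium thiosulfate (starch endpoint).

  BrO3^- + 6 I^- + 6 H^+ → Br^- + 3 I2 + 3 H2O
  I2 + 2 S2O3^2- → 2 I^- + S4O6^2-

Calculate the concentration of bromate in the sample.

0.01515 M

n(S2O3^2-) = 0.02934 × 0.07770 = 2.280 × 10^-3 mol
n(I2) = n(S2O3^2-)/2 = 1.140 × 10^-3 mol
From the 1:3 ratio, n(BrO3^-) in the aliquot = 1/3 × 1.140 × 10^-3 = 3.800 × 10^-4 mol
[BrO3^-] = 3.800 × 10^-4 / 0.02508 = 0.01515 mol/L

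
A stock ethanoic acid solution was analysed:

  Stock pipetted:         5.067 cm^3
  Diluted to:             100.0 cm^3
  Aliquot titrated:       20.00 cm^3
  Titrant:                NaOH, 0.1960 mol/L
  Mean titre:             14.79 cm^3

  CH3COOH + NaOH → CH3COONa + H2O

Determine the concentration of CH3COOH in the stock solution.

2.861 mol/L

n(NaOH) = 0.01479 × 0.1960 = 2.899 × 10^-3 mol
n(CH3COOH) in the aliquot = 2.899 × 10^-3 mol (1:1 ratio)
[CH3COOH]_dilute = 2.899 × 10^-3 / 0.02000 = 0.1449 mol/L
Dilution factor = 100.0 / 5.067 = 19.74
[CH3COOH]_stock = 0.1449 × 19.74 = 2.861 mol/L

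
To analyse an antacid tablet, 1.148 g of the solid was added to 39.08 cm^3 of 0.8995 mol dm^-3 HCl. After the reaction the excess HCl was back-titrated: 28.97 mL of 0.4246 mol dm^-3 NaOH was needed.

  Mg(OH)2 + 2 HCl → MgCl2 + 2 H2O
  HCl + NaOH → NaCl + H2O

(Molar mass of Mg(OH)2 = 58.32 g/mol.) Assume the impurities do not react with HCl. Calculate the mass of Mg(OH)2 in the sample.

0.6664 g

n(HCl) added = 0.03908 × 0.8995 = 0.03515 mol
n(NaOH) used in back-titration = 0.02897 × 0.4246 = 0.01230 mol
n(HCl) left over = 0.01230 mol (1:1 ratio)
n(HCl) consumed by analyte = 0.03515 − 0.01230 = 0.02285 mol
From the 1:2 ratio, n(Mg(OH)2) = 1/2 × 0.02285 = 0.01143 mol
mass of Mg(OH)2 = 0.01143 × 58.32 = 0.6664 g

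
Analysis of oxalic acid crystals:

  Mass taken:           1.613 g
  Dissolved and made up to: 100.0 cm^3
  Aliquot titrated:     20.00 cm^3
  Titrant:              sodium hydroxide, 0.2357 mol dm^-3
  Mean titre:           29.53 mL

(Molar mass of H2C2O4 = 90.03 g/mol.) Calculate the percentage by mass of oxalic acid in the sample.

97.12 %

H2C2O4 + 2 NaOH → Na2C2O4 + 2 H2O
n(NaOH) per titration = 0.02953 × 0.2357 = 6.960 × 10^-3 mol
From the 1:2 ratio, n(H2C2O4) in each aliquot = 1/2 × 6.960 × 10^-3 = 3.480 × 10^-3 mol
n(H2C2O4) in the whole flask = 3.480 × 10^-3 × 100.0/20.00 = 0.01740 mol
mass of H2C2O4 = 0.01740 × 90.03 = 1.567 g
% H2C2O4 = 1.567 / 1.613 × 100 = 97.12 %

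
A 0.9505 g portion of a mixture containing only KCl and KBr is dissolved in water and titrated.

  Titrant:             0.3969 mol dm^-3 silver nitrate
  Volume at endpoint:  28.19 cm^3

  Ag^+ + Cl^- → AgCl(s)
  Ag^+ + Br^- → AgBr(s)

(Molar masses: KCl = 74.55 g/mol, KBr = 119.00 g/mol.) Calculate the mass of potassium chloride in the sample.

n(AgNO3) = 0.02819 × 0.3969 = 0.01119 mol
Let x = n(KCl), y = n(KBr).
Titrant: 1x + 1y = 0.01119;  mass: 74.55x + 119.00y = 0.9505
Solving, x = 8.570 × 10^-3 mol, y = 2.618 × 10^-3 mol
mass of KCl = 8.570 × 10^-3 × 74.55 = 0.6389 g

0.6389 g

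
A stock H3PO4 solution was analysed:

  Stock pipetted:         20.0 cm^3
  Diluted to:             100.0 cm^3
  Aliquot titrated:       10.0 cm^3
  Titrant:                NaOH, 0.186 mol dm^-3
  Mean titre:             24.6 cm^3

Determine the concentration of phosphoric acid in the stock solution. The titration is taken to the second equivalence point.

1.14 mol/L

H3PO4 + 2 NaOH → Na2HPO4 + 2 H2O
n(NaOH) = 0.0246 × 0.186 = 4.58 × 10^-3 mol
From the 1:2 ratio, n(H3PO4) in the aliquot = 1/2 × 4.58 × 10^-3 = 2.29 × 10^-3 mol
[H3PO4]_dilute = 2.29 × 10^-3 / 0.0100 = 0.229 mol/L
Dilution factor = 100.0 / 20.0 = 5.000
[H3PO4]_stock = 0.229 × 5.000 = 1.14 mol/L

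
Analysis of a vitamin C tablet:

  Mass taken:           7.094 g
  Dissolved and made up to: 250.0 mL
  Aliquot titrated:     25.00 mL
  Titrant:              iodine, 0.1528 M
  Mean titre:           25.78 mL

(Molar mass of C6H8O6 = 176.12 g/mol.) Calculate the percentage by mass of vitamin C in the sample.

C6H8O6 + I2 → C6H6O6 + 2 HI
n(I2) per titration = 0.02578 × 0.1528 = 3.939 × 10^-3 mol
n(C6H8O6) in each aliquot = 3.939 × 10^-3 mol (1:1 ratio)
n(C6H8O6) in the whole flask = 3.939 × 10^-3 × 250.0/25.00 = 0.03939 mol
mass of C6H8O6 = 0.03939 × 176.12 = 6.938 g
% C6H8O6 = 6.938 / 7.094 × 100 = 97.80 %

97.80 %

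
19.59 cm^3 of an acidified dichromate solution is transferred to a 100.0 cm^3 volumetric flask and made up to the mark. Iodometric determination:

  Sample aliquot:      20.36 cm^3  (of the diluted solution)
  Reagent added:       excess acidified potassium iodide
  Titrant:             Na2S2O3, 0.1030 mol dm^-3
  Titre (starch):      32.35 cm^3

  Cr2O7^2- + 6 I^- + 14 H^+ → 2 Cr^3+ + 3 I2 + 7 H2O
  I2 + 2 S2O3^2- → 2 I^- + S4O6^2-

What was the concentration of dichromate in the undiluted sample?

0.1392 mol/L

n(S2O3^2-) = 0.03235 × 0.1030 = 3.332 × 10^-3 mol
n(I2) = n(S2O3^2-)/2 = 1.666 × 10^-3 mol
From the 1:3 ratio, n(Cr2O7^2-) in the aliquot = 1/3 × 1.666 × 10^-3 = 5.553 × 10^-4 mol
[Cr2O7^2-]_dilute = 5.553 × 10^-4 / 0.02036 = 0.02728 mol/L
[Cr2O7^2-]_original = 0.02728 × 100.0/19.59 = 0.1392 mol/L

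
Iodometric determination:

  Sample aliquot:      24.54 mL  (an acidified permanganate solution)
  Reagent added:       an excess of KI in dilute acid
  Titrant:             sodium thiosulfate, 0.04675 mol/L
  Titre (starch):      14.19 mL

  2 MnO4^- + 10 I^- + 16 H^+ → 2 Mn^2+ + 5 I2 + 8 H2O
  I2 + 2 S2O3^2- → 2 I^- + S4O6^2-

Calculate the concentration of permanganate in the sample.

0.005407 mol/L

n(S2O3^2-) = 0.01419 × 0.04675 = 6.634 × 10^-4 mol
n(I2) = n(S2O3^2-)/2 = 3.317 × 10^-4 mol
From the 2:5 ratio, n(MnO4^-) in the aliquot = 2/5 × 3.317 × 10^-4 = 1.327 × 10^-4 mol
[MnO4^-] = 1.327 × 10^-4 / 0.02454 = 0.005407 mol/L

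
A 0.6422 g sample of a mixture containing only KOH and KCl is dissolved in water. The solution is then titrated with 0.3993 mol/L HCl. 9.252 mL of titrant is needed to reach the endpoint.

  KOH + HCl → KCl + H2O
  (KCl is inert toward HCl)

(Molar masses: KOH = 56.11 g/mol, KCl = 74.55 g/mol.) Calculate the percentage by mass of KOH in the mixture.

n(HCl) = 0.009252 × 0.3993 = 3.694 × 10^-3 mol
Let x = n(KOH), y = n(KCl).
Titrant: 1x = 3.694 × 10^-3;  mass: 56.11x + 74.55y = 0.6422
Solving, x = 3.694 × 10^-3 mol, y = 5.834 × 10^-3 mol
mass of KOH = 3.694 × 10^-3 × 56.11 = 0.2073 g
% KOH = 0.2073 / 0.6422 × 100 = 32.28 %

32.28 %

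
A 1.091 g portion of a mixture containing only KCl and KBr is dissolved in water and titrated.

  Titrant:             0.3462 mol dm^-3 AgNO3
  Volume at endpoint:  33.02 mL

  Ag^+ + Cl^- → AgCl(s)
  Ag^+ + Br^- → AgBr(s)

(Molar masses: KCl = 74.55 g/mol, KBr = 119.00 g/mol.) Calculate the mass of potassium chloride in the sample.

0.4517 g

n(AgNO3) = 0.03302 × 0.3462 = 0.01143 mol
Let x = n(KCl), y = n(KBr).
Titrant: 1x + 1y = 0.01143;  mass: 74.55x + 119.00y = 1.091
Solving, x = 6.060 × 10^-3 mol, y = 5.372 × 10^-3 mol
mass of KCl = 6.060 × 10^-3 × 74.55 = 0.4517 g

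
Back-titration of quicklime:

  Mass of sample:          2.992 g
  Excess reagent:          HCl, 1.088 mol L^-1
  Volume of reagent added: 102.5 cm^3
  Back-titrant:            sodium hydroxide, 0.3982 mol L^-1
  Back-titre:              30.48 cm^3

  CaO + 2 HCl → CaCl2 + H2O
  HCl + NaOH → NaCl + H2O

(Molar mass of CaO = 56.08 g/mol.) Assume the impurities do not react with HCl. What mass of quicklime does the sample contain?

n(HCl) added = 0.1025 × 1.088 = 0.1115 mol
n(NaOH) used in back-titration = 0.03048 × 0.3982 = 0.01214 mol
n(HCl) left over = 0.01214 mol (1:1 ratio)
n(HCl) consumed by analyte = 0.1115 − 0.01214 = 0.09938 mol
From the 1:2 ratio, n(CaO) = 1/2 × 0.09938 = 0.04969 mol
mass of CaO = 0.04969 × 56.08 = 2.787 g

2.787 g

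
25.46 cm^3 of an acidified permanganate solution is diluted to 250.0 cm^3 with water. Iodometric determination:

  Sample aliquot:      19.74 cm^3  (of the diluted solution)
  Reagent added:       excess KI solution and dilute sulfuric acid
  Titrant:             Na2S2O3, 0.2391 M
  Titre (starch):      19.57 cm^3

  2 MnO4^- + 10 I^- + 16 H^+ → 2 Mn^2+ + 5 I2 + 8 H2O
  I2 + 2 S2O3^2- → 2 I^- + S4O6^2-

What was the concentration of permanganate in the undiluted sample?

n(S2O3^2-) = 0.01957 × 0.2391 = 4.679 × 10^-3 mol
n(I2) = n(S2O3^2-)/2 = 2.340 × 10^-3 mol
From the 2:5 ratio, n(MnO4^-) in the aliquot = 2/5 × 2.340 × 10^-3 = 9.358 × 10^-4 mol
[MnO4^-]_dilute = 9.358 × 10^-4 / 0.01974 = 0.04741 mol/L
[MnO4^-]_original = 0.04741 × 250.0/25.46 = 0.4655 mol/L

0.4655 M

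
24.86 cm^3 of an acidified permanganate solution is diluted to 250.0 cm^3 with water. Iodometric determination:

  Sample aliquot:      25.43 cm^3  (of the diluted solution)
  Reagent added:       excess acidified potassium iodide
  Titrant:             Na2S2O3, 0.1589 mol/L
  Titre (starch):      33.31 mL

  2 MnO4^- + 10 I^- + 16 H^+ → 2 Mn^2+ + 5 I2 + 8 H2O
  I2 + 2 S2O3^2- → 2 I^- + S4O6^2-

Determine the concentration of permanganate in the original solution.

n(S2O3^2-) = 0.03331 × 0.1589 = 5.293 × 10^-3 mol
n(I2) = n(S2O3^2-)/2 = 2.646 × 10^-3 mol
From the 2:5 ratio, n(MnO4^-) in the aliquot = 2/5 × 2.646 × 10^-3 = 1.059 × 10^-3 mol
[MnO4^-]_dilute = 1.059 × 10^-3 / 0.02543 = 0.04163 mol/L
[MnO4^-]_original = 0.04163 × 250.0/24.86 = 0.4186 mol/L

0.4186 mol/L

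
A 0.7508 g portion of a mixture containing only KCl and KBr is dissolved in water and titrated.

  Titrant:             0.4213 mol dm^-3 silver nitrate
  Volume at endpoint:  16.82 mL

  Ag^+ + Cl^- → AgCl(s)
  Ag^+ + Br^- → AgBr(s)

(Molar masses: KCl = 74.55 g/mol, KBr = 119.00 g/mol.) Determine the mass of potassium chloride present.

0.1551 g

n(AgNO3) = 0.01682 × 0.4213 = 7.086 × 10^-3 mol
Let x = n(KCl), y = n(KBr).
Titrant: 1x + 1y = 7.086 × 10^-3;  mass: 74.55x + 119.00y = 0.7508
Solving, x = 2.080 × 10^-3 mol, y = 5.006 × 10^-3 mol
mass of KCl = 2.080 × 10^-3 × 74.55 = 0.1551 g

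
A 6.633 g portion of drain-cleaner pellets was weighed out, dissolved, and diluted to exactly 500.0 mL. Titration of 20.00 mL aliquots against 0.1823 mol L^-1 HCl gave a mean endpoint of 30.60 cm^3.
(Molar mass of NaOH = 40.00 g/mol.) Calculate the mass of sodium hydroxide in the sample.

NaOH + HCl → NaCl + H2O
n(HCl) per titration = 0.03060 × 0.1823 = 5.578 × 10^-3 mol
n(NaOH) in each aliquot = 5.578 × 10^-3 mol (1:1 ratio)
n(NaOH) in the whole flask = 5.578 × 10^-3 × 500.0/20.00 = 0.1395 mol
mass of NaOH = 0.1395 × 40.00 = 5.578 g

5.578 g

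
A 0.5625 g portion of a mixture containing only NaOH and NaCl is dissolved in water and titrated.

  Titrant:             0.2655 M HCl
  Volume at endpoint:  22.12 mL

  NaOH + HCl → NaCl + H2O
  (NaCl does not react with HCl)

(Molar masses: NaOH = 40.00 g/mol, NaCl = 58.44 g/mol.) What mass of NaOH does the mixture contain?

n(HCl) = 0.02212 × 0.2655 = 5.873 × 10^-3 mol
Let x = n(NaOH), y = n(NaCl).
Titrant: 1x = 5.873 × 10^-3;  mass: 40.00x + 58.44y = 0.5625
Solving, x = 5.873 × 10^-3 mol, y = 5.606 × 10^-3 mol
mass of NaOH = 5.873 × 10^-3 × 40.00 = 0.2349 g

0.2349 g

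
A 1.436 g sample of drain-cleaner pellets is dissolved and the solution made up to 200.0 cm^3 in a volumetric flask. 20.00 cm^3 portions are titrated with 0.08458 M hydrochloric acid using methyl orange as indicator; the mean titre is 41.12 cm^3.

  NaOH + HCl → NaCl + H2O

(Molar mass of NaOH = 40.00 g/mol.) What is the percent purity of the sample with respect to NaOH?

96.88 %

n(HCl) per titration = 0.04112 × 0.08458 = 3.478 × 10^-3 mol
n(NaOH) in each aliquot = 3.478 × 10^-3 mol (1:1 ratio)
n(NaOH) in the whole flask = 3.478 × 10^-3 × 200.0/20.00 = 0.03478 mol
mass of NaOH = 0.03478 × 40.00 = 1.391 g
% NaOH = 1.391 / 1.436 × 100 = 96.88 %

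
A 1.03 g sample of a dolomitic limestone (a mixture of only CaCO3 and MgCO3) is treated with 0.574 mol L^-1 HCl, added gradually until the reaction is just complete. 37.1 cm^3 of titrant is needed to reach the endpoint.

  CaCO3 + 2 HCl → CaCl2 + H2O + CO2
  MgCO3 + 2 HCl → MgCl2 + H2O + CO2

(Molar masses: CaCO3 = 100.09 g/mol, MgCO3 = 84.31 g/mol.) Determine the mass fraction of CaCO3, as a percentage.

n(HCl) = 0.0371 × 0.574 = 0.0213 mol
Let x = n(CaCO3), y = n(MgCO3).
Titrant: 2x + 2y = 0.0213;  mass: 100.09x + 84.31y = 1.03
Solving, x = 8.38 × 10^-3 mol, y = 2.26 × 10^-3 mol
mass of CaCO3 = 8.38 × 10^-3 × 100.09 = 0.839 g
% CaCO3 = 0.839 / 1.03 × 100 = 81.5 %

81.5 %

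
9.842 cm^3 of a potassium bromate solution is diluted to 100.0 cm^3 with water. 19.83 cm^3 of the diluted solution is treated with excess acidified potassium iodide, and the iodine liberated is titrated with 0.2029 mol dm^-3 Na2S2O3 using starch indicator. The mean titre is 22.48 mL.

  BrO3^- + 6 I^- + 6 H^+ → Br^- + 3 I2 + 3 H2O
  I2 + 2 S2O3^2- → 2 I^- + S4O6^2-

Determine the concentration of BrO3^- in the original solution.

n(S2O3^2-) = 0.02248 × 0.2029 = 4.561 × 10^-3 mol
n(I2) = n(S2O3^2-)/2 = 2.281 × 10^-3 mol
From the 1:3 ratio, n(BrO3^-) in the aliquot = 1/3 × 2.281 × 10^-3 = 7.602 × 10^-4 mol
[BrO3^-]_dilute = 7.602 × 10^-4 / 0.01983 = 0.03834 mol/L
[BrO3^-]_original = 0.03834 × 100.0/9.842 = 0.3895 mol/L

0.3895 mol/L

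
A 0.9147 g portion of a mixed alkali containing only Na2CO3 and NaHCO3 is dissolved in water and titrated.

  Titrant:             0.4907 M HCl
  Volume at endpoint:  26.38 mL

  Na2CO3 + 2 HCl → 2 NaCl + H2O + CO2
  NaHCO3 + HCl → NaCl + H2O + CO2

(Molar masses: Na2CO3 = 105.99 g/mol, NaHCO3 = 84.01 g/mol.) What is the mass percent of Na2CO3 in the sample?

32.28 %

n(HCl) = 0.02638 × 0.4907 = 0.01294 mol
Let x = n(Na2CO3), y = n(NaHCO3).
Titrant: 2x + 1y = 0.01294;  mass: 105.99x + 84.01y = 0.9147
Solving, x = 2.785 × 10^-3 mol, y = 7.374 × 10^-3 mol
mass of Na2CO3 = 2.785 × 10^-3 × 105.99 = 0.2952 g
% Na2CO3 = 0.2952 / 0.9147 × 100 = 32.28 %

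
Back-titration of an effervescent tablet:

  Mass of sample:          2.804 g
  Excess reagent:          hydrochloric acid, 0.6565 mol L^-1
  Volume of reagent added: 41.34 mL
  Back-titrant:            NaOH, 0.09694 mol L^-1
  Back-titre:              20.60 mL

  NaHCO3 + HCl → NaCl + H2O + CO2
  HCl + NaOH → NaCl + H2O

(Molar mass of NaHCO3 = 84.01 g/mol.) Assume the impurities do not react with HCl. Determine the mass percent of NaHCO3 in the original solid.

75.33 %

n(HCl) added = 0.04134 × 0.6565 = 0.02714 mol
n(NaOH) used in back-titration = 0.02060 × 0.09694 = 1.997 × 10^-3 mol
n(HCl) left over = 1.997 × 10^-3 mol (1:1 ratio)
n(HCl) consumed by analyte = 0.02714 − 1.997 × 10^-3 = 0.02514 mol
n(NaHCO3) = 0.02514 mol (1:1 ratio)
mass of NaHCO3 = 0.02514 × 84.01 = 2.112 g
% NaHCO3 = 2.112 / 2.804 × 100 = 75.33 %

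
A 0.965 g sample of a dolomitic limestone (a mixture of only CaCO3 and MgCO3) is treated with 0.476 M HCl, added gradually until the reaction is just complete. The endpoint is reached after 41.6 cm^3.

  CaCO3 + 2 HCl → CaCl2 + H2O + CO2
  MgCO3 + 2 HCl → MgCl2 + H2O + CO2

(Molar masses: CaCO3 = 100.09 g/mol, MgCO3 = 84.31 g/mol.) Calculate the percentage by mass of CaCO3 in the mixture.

85.6 %

n(HCl) = 0.0416 × 0.476 = 0.0198 mol
Let x = n(CaCO3), y = n(MgCO3).
Titrant: 2x + 2y = 0.0198;  mass: 100.09x + 84.31y = 0.965
Solving, x = 8.25 × 10^-3 mol, y = 1.65 × 10^-3 mol
mass of CaCO3 = 8.25 × 10^-3 × 100.09 = 0.826 g
% CaCO3 = 0.826 / 0.965 × 100 = 85.6 %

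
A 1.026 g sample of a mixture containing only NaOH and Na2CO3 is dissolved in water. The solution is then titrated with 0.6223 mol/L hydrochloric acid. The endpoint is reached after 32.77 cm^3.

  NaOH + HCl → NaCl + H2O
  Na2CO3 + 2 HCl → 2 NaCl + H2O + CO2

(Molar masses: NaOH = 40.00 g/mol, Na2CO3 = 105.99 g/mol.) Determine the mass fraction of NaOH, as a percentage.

16.42 %

n(HCl) = 0.03277 × 0.6223 = 0.02039 mol
Let x = n(NaOH), y = n(Na2CO3).
Titrant: 1x + 2y = 0.02039;  mass: 40.00x + 105.99y = 1.026
Solving, x = 4.210 × 10^-3 mol, y = 8.091 × 10^-3 mol
mass of NaOH = 4.210 × 10^-3 × 40.00 = 0.1684 g
% NaOH = 0.1684 / 1.026 × 100 = 16.42 %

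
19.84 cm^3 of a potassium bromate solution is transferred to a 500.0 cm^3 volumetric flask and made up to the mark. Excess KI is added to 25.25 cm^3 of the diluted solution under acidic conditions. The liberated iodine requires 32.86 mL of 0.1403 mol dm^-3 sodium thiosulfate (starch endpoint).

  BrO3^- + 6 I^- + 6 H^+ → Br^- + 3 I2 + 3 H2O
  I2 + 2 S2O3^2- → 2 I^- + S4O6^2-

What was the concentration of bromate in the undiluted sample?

0.7669 mol/L

n(S2O3^2-) = 0.03286 × 0.1403 = 4.610 × 10^-3 mol
n(I2) = n(S2O3^2-)/2 = 2.305 × 10^-3 mol
From the 1:3 ratio, n(BrO3^-) in the aliquot = 1/3 × 2.305 × 10^-3 = 7.684 × 10^-4 mol
[BrO3^-]_dilute = 7.684 × 10^-4 / 0.02525 = 0.03043 mol/L
[BrO3^-]_original = 0.03043 × 500.0/19.84 = 0.7669 mol/L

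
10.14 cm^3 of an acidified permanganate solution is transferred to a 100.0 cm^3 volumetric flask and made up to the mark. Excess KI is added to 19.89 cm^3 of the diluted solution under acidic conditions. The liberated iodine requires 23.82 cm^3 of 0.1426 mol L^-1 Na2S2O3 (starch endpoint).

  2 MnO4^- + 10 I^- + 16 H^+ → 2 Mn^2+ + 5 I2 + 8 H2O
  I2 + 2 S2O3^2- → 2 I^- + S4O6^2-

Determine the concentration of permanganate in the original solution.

n(S2O3^2-) = 0.02382 × 0.1426 = 3.397 × 10^-3 mol
n(I2) = n(S2O3^2-)/2 = 1.698 × 10^-3 mol
From the 2:5 ratio, n(MnO4^-) in the aliquot = 2/5 × 1.698 × 10^-3 = 6.793 × 10^-4 mol
[MnO4^-]_dilute = 6.793 × 10^-4 / 0.01989 = 0.03416 mol/L
[MnO4^-]_original = 0.03416 × 100.0/10.14 = 0.3368 mol/L

0.3368 mol/L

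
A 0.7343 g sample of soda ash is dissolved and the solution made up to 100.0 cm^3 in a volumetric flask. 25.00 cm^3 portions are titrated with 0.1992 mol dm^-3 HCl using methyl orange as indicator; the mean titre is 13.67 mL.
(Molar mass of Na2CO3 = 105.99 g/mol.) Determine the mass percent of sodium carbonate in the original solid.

78.61 %

Na2CO3 + 2 HCl → 2 NaCl + H2O + CO2
n(HCl) per titration = 0.01367 × 0.1992 = 2.723 × 10^-3 mol
From the 1:2 ratio, n(Na2CO3) in each aliquot = 1/2 × 2.723 × 10^-3 = 1.362 × 10^-3 mol
n(Na2CO3) in the whole flask = 1.362 × 10^-3 × 100.0/25.00 = 5.446 × 10^-3 mol
mass of Na2CO3 = 5.446 × 10^-3 × 105.99 = 0.5772 g
% Na2CO3 = 0.5772 / 0.7343 × 100 = 78.61 %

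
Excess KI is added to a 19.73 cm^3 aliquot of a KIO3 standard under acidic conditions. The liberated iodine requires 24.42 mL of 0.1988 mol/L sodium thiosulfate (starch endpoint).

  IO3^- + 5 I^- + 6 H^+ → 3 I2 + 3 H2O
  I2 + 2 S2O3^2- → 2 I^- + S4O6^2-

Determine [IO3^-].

n(S2O3^2-) = 0.02442 × 0.1988 = 4.855 × 10^-3 mol
n(I2) = n(S2O3^2-)/2 = 2.427 × 10^-3 mol
From the 1:3 ratio, n(IO3^-) in the aliquot = 1/3 × 2.427 × 10^-3 = 8.091 × 10^-4 mol
[IO3^-] = 8.091 × 10^-4 / 0.01973 = 0.04101 mol/L

0.04101 mol/L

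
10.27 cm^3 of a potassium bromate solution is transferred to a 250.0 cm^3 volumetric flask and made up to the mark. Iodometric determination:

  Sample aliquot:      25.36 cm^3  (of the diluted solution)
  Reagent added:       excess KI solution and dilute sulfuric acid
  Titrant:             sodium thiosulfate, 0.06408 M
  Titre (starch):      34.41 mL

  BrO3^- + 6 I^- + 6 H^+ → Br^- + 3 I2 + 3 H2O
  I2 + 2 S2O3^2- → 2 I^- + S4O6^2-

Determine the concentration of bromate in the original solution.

n(S2O3^2-) = 0.03441 × 0.06408 = 2.205 × 10^-3 mol
n(I2) = n(S2O3^2-)/2 = 1.102 × 10^-3 mol
From the 1:3 ratio, n(BrO3^-) in the aliquot = 1/3 × 1.102 × 10^-3 = 3.675 × 10^-4 mol
[BrO3^-]_dilute = 3.675 × 10^-4 / 0.02536 = 0.01449 mol/L
[BrO3^-]_original = 0.01449 × 250.0/10.27 = 0.3528 mol/L

0.3528 M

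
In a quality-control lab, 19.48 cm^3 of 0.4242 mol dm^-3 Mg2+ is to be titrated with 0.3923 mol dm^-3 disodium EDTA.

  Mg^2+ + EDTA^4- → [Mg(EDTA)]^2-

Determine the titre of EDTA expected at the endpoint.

21.06 mL

n(Mg2+) = 0.01948 L × 0.4242 mol/L = 8.263 × 10^-3 mol
n(EDTA) = 8.263 × 10^-3 mol (1:1 stoichiometry)
V(EDTA) = 8.263 × 10^-3 mol / 0.3923 mol/L = 0.02106 L = 21.06 mL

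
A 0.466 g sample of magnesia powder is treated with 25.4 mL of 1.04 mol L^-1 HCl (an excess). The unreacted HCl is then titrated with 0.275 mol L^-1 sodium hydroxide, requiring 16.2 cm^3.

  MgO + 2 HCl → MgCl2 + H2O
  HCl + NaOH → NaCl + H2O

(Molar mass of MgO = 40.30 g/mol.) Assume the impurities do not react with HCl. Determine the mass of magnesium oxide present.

0.443 g

n(HCl) added = 0.0254 × 1.04 = 0.0264 mol
n(NaOH) used in back-titration = 0.0162 × 0.275 = 4.46 × 10^-3 mol
n(HCl) left over = 4.46 × 10^-3 mol (1:1 ratio)
n(HCl) consumed by analyte = 0.0264 − 4.46 × 10^-3 = 0.0220 mol
From the 1:2 ratio, n(MgO) = 1/2 × 0.0220 = 0.0110 mol
mass of MgO = 0.0110 × 40.30 = 0.443 g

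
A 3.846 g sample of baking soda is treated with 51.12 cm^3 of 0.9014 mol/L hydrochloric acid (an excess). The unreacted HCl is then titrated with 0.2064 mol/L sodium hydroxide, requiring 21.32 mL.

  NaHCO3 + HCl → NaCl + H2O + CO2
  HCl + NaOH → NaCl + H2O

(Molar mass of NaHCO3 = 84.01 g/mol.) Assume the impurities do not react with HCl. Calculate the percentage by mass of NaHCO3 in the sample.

n(HCl) added = 0.05112 × 0.9014 = 0.04608 mol
n(NaOH) used in back-titration = 0.02132 × 0.2064 = 4.400 × 10^-3 mol
n(HCl) left over = 4.400 × 10^-3 mol (1:1 ratio)
n(HCl) consumed by analyte = 0.04608 − 4.400 × 10^-3 = 0.04168 mol
n(NaHCO3) = 0.04168 mol (1:1 ratio)
mass of NaHCO3 = 0.04168 × 84.01 = 3.501 g
% NaHCO3 = 3.501 / 3.846 × 100 = 91.04 %

91.04 %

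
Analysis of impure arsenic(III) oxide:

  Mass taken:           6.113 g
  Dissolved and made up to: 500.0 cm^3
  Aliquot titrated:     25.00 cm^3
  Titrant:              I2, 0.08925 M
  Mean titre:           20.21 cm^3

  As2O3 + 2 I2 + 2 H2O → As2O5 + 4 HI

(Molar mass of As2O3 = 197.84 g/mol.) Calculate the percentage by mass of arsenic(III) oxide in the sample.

58.38 %

n(I2) per titration = 0.02021 × 0.08925 = 1.804 × 10^-3 mol
From the 1:2 ratio, n(As2O3) in each aliquot = 1/2 × 1.804 × 10^-3 = 9.019 × 10^-4 mol
n(As2O3) in the whole flask = 9.019 × 10^-4 × 500.0/25.00 = 0.01804 mol
mass of As2O3 = 0.01804 × 197.84 = 3.569 g
% As2O3 = 3.569 / 6.113 × 100 = 58.38 %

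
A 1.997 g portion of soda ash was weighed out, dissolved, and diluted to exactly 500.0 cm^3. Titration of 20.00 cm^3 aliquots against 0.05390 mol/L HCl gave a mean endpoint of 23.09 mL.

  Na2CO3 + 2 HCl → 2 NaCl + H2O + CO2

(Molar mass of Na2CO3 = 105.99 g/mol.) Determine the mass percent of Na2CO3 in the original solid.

82.57 %

n(HCl) per titration = 0.02309 × 0.05390 = 1.245 × 10^-3 mol
From the 1:2 ratio, n(Na2CO3) in each aliquot = 1/2 × 1.245 × 10^-3 = 6.223 × 10^-4 mol
n(Na2CO3) in the whole flask = 6.223 × 10^-4 × 500.0/20.00 = 0.01556 mol
mass of Na2CO3 = 0.01556 × 105.99 = 1.649 g
% Na2CO3 = 1.649 / 1.997 × 100 = 82.57 %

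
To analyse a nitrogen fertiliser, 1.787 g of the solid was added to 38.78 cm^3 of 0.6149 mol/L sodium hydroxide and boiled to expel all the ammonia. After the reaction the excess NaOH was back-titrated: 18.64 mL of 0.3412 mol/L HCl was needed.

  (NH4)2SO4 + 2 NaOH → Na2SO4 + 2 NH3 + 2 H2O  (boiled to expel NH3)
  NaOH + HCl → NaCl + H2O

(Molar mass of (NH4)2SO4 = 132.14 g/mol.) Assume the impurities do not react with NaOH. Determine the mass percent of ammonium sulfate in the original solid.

n(NaOH) added = 0.03878 × 0.6149 = 0.02385 mol
n(HCl) used in back-titration = 0.01864 × 0.3412 = 6.360 × 10^-3 mol
n(NaOH) left over = 6.360 × 10^-3 mol (1:1 ratio)
n(NaOH) consumed by analyte = 0.02385 − 6.360 × 10^-3 = 0.01749 mol
From the 1:2 ratio, n((NH4)2SO4) = 1/2 × 0.01749 = 8.743 × 10^-3 mol
mass of (NH4)2SO4 = 8.743 × 10^-3 × 132.14 = 1.155 g
% (NH4)2SO4 = 1.155 / 1.787 × 100 = 64.65 %

64.65 %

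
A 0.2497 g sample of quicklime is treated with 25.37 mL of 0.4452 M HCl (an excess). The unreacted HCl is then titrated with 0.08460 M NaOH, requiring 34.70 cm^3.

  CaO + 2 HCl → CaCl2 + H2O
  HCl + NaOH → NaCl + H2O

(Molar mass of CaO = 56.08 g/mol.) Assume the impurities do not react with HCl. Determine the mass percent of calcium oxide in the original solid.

93.87 %

n(HCl) added = 0.02537 × 0.4452 = 0.01129 mol
n(NaOH) used in back-titration = 0.03470 × 0.08460 = 2.936 × 10^-3 mol
n(HCl) left over = 2.936 × 10^-3 mol (1:1 ratio)
n(HCl) consumed by analyte = 0.01129 − 2.936 × 10^-3 = 8.359 × 10^-3 mol
From the 1:2 ratio, n(CaO) = 1/2 × 8.359 × 10^-3 = 4.180 × 10^-3 mol
mass of CaO = 4.180 × 10^-3 × 56.08 = 0.2344 g
% CaO = 0.2344 / 0.2497 × 100 = 93.87 %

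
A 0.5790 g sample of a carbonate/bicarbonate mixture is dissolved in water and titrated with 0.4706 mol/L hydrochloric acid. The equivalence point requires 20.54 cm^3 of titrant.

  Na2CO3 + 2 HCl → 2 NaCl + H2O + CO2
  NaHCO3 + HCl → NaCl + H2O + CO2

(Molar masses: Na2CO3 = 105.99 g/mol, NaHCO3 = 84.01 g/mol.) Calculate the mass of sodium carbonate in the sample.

n(HCl) = 0.02054 × 0.4706 = 9.666 × 10^-3 mol
Let x = n(Na2CO3), y = n(NaHCO3).
Titrant: 2x + 1y = 9.666 × 10^-3;  mass: 105.99x + 84.01y = 0.5790
Solving, x = 3.757 × 10^-3 mol, y = 2.152 × 10^-3 mol
mass of Na2CO3 = 3.757 × 10^-3 × 105.99 = 0.3982 g

0.3982 g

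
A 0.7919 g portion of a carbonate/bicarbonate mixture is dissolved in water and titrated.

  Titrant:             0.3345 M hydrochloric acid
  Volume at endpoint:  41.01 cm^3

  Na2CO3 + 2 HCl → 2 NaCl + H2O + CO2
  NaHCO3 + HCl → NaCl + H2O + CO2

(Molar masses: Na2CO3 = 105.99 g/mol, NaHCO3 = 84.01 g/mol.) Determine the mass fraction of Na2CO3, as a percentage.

77.79 %

n(HCl) = 0.04101 × 0.3345 = 0.01372 mol
Let x = n(Na2CO3), y = n(NaHCO3).
Titrant: 2x + 1y = 0.01372;  mass: 105.99x + 84.01y = 0.7919
Solving, x = 5.812 × 10^-3 mol, y = 2.093 × 10^-3 mol
mass of Na2CO3 = 5.812 × 10^-3 × 105.99 = 0.6160 g
% Na2CO3 = 0.6160 / 0.7919 × 100 = 77.79 %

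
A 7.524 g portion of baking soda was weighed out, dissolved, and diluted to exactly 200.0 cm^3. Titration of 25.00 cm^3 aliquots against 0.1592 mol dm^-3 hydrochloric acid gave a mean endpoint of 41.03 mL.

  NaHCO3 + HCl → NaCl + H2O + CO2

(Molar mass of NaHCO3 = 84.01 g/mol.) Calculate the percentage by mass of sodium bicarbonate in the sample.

n(HCl) per titration = 0.04103 × 0.1592 = 6.532 × 10^-3 mol
n(NaHCO3) in each aliquot = 6.532 × 10^-3 mol (1:1 ratio)
n(NaHCO3) in the whole flask = 6.532 × 10^-3 × 200.0/25.00 = 0.05226 mol
mass of NaHCO3 = 0.05226 × 84.01 = 4.390 g
% NaHCO3 = 4.390 / 7.524 × 100 = 58.35 %

58.35 %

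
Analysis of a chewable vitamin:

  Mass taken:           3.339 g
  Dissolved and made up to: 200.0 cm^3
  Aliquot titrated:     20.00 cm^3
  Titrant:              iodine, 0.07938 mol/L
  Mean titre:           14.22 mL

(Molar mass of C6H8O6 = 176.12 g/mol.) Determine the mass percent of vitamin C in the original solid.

C6H8O6 + I2 → C6H6O6 + 2 HI
n(I2) per titration = 0.01422 × 0.07938 = 1.129 × 10^-3 mol
n(C6H8O6) in each aliquot = 1.129 × 10^-3 mol (1:1 ratio)
n(C6H8O6) in the whole flask = 1.129 × 10^-3 × 200.0/20.00 = 0.01129 mol
mass of C6H8O6 = 0.01129 × 176.12 = 1.988 g
% C6H8O6 = 1.988 / 3.339 × 100 = 59.54 %

59.54 %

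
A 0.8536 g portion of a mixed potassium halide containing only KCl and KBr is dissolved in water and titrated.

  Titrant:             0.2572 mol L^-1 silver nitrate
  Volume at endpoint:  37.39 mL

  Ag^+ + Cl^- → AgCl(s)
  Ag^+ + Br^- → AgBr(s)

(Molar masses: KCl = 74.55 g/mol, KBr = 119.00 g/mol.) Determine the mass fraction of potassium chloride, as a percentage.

n(AgNO3) = 0.03739 × 0.2572 = 9.617 × 10^-3 mol
Let x = n(KCl), y = n(KBr).
Titrant: 1x + 1y = 9.617 × 10^-3;  mass: 74.55x + 119.00y = 0.8536
Solving, x = 6.542 × 10^-3 mol, y = 3.075 × 10^-3 mol
mass of KCl = 6.542 × 10^-3 × 74.55 = 0.4877 g
% KCl = 0.4877 / 0.8536 × 100 = 57.13 %

57.13 %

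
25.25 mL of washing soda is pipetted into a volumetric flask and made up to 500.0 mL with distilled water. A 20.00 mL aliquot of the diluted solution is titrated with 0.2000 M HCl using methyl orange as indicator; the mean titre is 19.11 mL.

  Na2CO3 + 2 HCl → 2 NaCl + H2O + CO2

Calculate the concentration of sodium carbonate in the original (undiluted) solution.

1.892 M

n(HCl) = 0.01911 × 0.2000 = 3.822 × 10^-3 mol
From the 1:2 ratio, n(Na2CO3) in the aliquot = 1/2 × 3.822 × 10^-3 = 1.911 × 10^-3 mol
[Na2CO3]_dilute = 1.911 × 10^-3 / 0.02000 = 0.09555 mol/L
Dilution factor = 500.0 / 25.25 = 19.80
[Na2CO3]_stock = 0.09555 × 19.80 = 1.892 mol/L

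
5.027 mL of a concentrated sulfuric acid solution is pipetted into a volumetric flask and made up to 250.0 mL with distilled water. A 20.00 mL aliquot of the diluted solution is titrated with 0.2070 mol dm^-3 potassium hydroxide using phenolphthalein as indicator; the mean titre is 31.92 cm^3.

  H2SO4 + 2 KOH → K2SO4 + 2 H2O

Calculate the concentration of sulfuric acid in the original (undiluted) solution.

8.215 mol/L

n(KOH) = 0.03192 × 0.2070 = 6.607 × 10^-3 mol
From the 1:2 ratio, n(H2SO4) in the aliquot = 1/2 × 6.607 × 10^-3 = 3.304 × 10^-3 mol
[H2SO4]_dilute = 3.304 × 10^-3 / 0.02000 = 0.1652 mol/L
Dilution factor = 250.0 / 5.027 = 49.73
[H2SO4]_stock = 0.1652 × 49.73 = 8.215 mol/L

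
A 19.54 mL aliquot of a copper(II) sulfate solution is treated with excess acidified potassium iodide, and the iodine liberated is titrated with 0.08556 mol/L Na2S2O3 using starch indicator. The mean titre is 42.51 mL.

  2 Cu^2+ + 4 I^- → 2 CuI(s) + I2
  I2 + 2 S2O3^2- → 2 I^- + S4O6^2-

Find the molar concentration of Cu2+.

0.1861 mol/L

n(S2O3^2-) = 0.04251 × 0.08556 = 3.637 × 10^-3 mol
n(I2) = n(S2O3^2-)/2 = 1.819 × 10^-3 mol
From the 2:1 ratio, n(Cu2+) in the aliquot = 2/1 × 1.819 × 10^-3 = 3.637 × 10^-3 mol
[Cu2+] = 3.637 × 10^-3 / 0.01954 = 0.1861 mol/L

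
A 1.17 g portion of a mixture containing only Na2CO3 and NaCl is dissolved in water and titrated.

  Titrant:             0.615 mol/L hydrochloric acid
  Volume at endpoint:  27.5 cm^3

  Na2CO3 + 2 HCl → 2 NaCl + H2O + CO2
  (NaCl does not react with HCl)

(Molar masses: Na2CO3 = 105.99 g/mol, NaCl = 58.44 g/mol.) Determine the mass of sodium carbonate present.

0.896 g

n(HCl) = 0.0275 × 0.615 = 0.0169 mol
Let x = n(Na2CO3), y = n(NaCl).
Titrant: 2x = 0.0169;  mass: 105.99x + 58.44y = 1.17
Solving, x = 8.46 × 10^-3 mol, y = 4.68 × 10^-3 mol
mass of Na2CO3 = 8.46 × 10^-3 × 105.99 = 0.896 g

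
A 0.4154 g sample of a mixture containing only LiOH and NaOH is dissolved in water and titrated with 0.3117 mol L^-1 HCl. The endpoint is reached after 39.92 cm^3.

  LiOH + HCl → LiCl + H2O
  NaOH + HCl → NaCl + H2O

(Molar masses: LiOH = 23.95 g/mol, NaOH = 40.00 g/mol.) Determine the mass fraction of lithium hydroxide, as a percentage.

29.57 %

n(HCl) = 0.03992 × 0.3117 = 0.01244 mol
Let x = n(LiOH), y = n(NaOH).
Titrant: 1x + 1y = 0.01244;  mass: 23.95x + 40.00y = 0.4154
Solving, x = 5.129 × 10^-3 mol, y = 7.314 × 10^-3 mol
mass of LiOH = 5.129 × 10^-3 × 23.95 = 0.1228 g
% LiOH = 0.1228 / 0.4154 × 100 = 29.57 %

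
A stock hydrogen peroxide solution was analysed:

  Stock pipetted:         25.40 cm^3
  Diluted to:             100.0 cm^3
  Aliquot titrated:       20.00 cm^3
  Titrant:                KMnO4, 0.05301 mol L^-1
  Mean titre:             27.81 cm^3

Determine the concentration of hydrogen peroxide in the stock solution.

2 MnO4^- + 5 H2O2 + 6 H^+ → 2 Mn^2+ + 5 O2 + 8 H2O
n(KMnO4) = 0.02781 × 0.05301 = 1.474 × 10^-3 mol
From the 5:2 ratio, n(H2O2) in the aliquot = 5/2 × 1.474 × 10^-3 = 3.686 × 10^-3 mol
[H2O2]_dilute = 3.686 × 10^-3 / 0.02000 = 0.1843 mol/L
Dilution factor = 100.0 / 25.40 = 3.937
[H2O2]_stock = 0.1843 × 3.937 = 0.7255 mol/L

0.7255 mol/L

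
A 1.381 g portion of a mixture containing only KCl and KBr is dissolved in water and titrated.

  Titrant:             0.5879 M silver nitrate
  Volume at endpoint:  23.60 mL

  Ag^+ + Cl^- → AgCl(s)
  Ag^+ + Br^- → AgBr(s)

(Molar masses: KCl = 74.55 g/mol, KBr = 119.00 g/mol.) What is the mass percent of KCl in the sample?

n(AgNO3) = 0.02360 × 0.5879 = 0.01387 mol
Let x = n(KCl), y = n(KBr).
Titrant: 1x + 1y = 0.01387;  mass: 74.55x + 119.00y = 1.381
Solving, x = 6.076 × 10^-3 mol, y = 7.799 × 10^-3 mol
mass of KCl = 6.076 × 10^-3 × 74.55 = 0.4529 g
% KCl = 0.4529 / 1.381 × 100 = 32.80 %

32.80 %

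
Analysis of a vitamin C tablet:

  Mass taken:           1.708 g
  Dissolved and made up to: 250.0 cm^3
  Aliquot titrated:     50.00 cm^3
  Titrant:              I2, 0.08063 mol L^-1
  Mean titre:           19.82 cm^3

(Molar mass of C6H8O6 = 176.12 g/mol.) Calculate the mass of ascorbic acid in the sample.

1.407 g

C6H8O6 + I2 → C6H6O6 + 2 HI
n(I2) per titration = 0.01982 × 0.08063 = 1.598 × 10^-3 mol
n(C6H8O6) in each aliquot = 1.598 × 10^-3 mol (1:1 ratio)
n(C6H8O6) in the whole flask = 1.598 × 10^-3 × 250.0/50.00 = 7.990 × 10^-3 mol
mass of C6H8O6 = 7.990 × 10^-3 × 176.12 = 1.407 g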